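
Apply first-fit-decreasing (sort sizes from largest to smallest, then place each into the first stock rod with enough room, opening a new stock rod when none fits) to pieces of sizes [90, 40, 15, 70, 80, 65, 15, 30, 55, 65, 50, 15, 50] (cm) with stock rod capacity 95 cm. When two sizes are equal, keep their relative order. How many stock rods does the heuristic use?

8

Sorted descending: 90, 80, 70, 65, 65, 55, 50, 50, 40, 30, 15, 15, 15.
  90 → stock rod 1 (new)  [load 90/95]
  80 → stock rod 2 (new)  [load 80/95]
  70 → stock rod 3 (new)  [load 70/95]
  65 → stock rod 4 (new)  [load 65/95]
  65 → stock rod 5 (new)  [load 65/95]
  55 → stock rod 6 (new)  [load 55/95]
  50 → stock rod 7 (new)  [load 50/95]
  50 → stock rod 8 (new)  [load 50/95]
  40 → stock rod 6  [load 95/95]
  30 → stock rod 4  [load 95/95]
  15 → stock rod 2  [load 95/95]
  15 → stock rod 3  [load 85/95]
  15 → stock rod 5  [load 80/95]
8 stock rods opened.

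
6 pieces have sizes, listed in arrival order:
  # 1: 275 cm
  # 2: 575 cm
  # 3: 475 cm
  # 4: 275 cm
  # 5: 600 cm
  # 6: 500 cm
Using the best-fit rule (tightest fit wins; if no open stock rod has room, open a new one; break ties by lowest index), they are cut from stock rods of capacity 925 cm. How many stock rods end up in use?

  275 → stock rod 1 (new)  [load 275/925]
  575 → stock rod 1  [load 850/925]
  475 → stock rod 2 (new)  [load 475/925]
  275 → stock rod 2  [load 750/925]
  600 → stock rod 3 (new)  [load 600/925]
  500 → stock rod 4 (new)  [load 500/925]
4 stock rods opened.

4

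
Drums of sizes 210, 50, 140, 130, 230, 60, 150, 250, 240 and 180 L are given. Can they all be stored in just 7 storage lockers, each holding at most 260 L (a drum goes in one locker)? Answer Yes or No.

Total = 1640 L; ⌈1640/260⌉ = 7.
The bound of 7 does not rule out 7, but exhaustive search shows no assignment into 7 storage lockers of capacity 260 L exists — the minimum is 8.

No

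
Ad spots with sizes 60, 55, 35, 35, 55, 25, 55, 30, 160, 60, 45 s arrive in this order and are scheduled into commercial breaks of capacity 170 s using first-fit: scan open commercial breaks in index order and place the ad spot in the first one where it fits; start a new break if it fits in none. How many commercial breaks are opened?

  60 → break 1 (new)  [load 60/170]
  55 → break 1  [load 115/170]
  35 → break 1  [load 150/170]
  35 → break 2 (new)  [load 35/170]
  55 → break 2  [load 90/170]
  25 → break 2  [load 115/170]
  55 → break 2  [load 170/170]
  30 → break 3 (new)  [load 30/170]
  160 → break 4 (new)  [load 160/170]
  60 → break 3  [load 90/170]
  45 → break 3  [load 135/170]
4 commercial breaks opened.

4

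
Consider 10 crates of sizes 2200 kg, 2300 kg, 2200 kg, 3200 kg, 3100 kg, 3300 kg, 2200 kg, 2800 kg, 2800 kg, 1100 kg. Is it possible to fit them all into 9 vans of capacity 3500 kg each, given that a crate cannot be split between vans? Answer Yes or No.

A valid assignment using 9 vans:
  van 1: 3300 = 3300
  van 2: 3200 = 3200
  van 3: 3100 = 3100
  van 4: 2800 = 2800
  van 5: 2800 = 2800
  van 6: 2300 + 1100 = 3400
  van 7: 2200 = 2200
  van 8: 2200 = 2200
  van 9: 2200 = 2200
Every load is within 3500 kg, so 9 vans suffice.

Yes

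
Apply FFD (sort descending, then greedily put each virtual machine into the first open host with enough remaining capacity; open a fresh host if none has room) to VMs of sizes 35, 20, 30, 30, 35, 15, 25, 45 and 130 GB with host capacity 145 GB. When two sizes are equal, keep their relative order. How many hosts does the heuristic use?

Sorted descending: 130, 45, 35, 35, 30, 30, 25, 20, 15.
  130 → host 1 (new)  [load 130/145]
  45 → host 2 (new)  [load 45/145]
  35 → host 2  [load 80/145]
  35 → host 2  [load 115/145]
  30 → host 2  [load 145/145]
  30 → host 3 (new)  [load 30/145]
  25 → host 3  [load 55/145]
  20 → host 3  [load 75/145]
  15 → host 1  [load 145/145]
3 hosts opened.

3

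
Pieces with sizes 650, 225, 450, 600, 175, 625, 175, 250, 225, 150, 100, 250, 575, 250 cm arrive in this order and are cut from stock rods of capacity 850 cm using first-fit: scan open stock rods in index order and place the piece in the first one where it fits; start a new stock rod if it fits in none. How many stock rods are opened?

6

  650 → stock rod 1 (new)  [load 650/850]
  225 → stock rod 2 (new)  [load 225/850]
  450 → stock rod 2  [load 675/850]
  600 → stock rod 3 (new)  [load 600/850]
  175 → stock rod 1  [load 825/850]
  625 → stock rod 4 (new)  [load 625/850]
  175 → stock rod 2  [load 850/850]
  250 → stock rod 3  [load 850/850]
  225 → stock rod 4  [load 850/850]
  150 → stock rod 5 (new)  [load 150/850]
  100 → stock rod 5  [load 250/850]
  250 → stock rod 5  [load 500/850]
  575 → stock rod 6 (new)  [load 575/850]
  250 → stock rod 5  [load 750/850]
6 stock rods opened.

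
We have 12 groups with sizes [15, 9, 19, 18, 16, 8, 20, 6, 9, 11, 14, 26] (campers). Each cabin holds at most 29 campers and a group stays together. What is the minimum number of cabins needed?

Total = 26 + 20 + 19 + 18 + 16 + 15 + 14 + 11 + 9 + 9 + 8 + 6 = 171 campers.
Lower bound: ⌈171/29⌉ = 6 cabins.
A packing using 7 cabins:
  cabin 1: 26 = 26
  cabin 2: 20 + 9 = 29
  cabin 3: 19 + 9 = 28
  cabin 4: 18 + 11 = 29
  cabin 5: 16 + 8 = 24
  cabin 6: 15 + 14 = 29
  cabin 7: 6 = 6
No arrangement into 6 cabins stays within capacity, so 7 is optimal.

7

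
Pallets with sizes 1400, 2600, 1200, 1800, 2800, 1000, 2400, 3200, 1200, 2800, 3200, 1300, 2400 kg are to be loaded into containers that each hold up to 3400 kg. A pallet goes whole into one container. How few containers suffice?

10

Total = 3200 + 3200 + 2800 + 2800 + 2600 + 2400 + 2400 + 1800 + 1400 + 1300 + 1200 + 1200 + 1000 = 27300 kg.
Lower bound: ⌈27300/3400⌉ = 9 containers.
A packing using 10 containers:
  container 1: 3200 = 3200
  container 2: 3200 = 3200
  container 3: 2800 = 2800
  container 4: 2800 = 2800
  container 5: 2600 = 2600
  container 6: 2400 + 1000 = 3400
  container 7: 2400 = 2400
  container 8: 1800 + 1400 = 3200
  container 9: 1300 + 1200 = 2500
  container 10: 1200 = 1200
No arrangement into 9 containers stays within capacity, so 10 is optimal.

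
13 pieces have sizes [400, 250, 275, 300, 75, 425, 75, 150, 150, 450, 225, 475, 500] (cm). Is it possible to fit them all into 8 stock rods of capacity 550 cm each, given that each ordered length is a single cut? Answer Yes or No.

Yes

A valid assignment using 8 stock rods:
  stock rod 1: 500 = 500
  stock rod 2: 475 + 75 = 550
  stock rod 3: 450 + 75 = 525
  stock rod 4: 425 = 425
  stock rod 5: 400 + 150 = 550
  stock rod 6: 300 + 250 = 550
  stock rod 7: 275 + 225 = 500
  stock rod 8: 150 = 150
Every load is within 550 cm, so 8 stock rods suffice.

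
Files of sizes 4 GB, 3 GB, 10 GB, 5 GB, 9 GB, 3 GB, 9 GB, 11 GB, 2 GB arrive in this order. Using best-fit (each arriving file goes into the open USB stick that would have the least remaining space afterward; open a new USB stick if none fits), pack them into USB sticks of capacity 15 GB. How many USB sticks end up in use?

  4 → USB stick 1 (new)  [load 4/15]
  3 → USB stick 1  [load 7/15]
  10 → USB stick 2 (new)  [load 10/15]
  5 → USB stick 2  [load 15/15]
  9 → USB stick 3 (new)  [load 9/15]
  3 → USB stick 3  [load 12/15]
  9 → USB stick 4 (new)  [load 9/15]
  11 → USB stick 5 (new)  [load 11/15]
  2 → USB stick 3  [load 14/15]
5 USB sticks opened.

5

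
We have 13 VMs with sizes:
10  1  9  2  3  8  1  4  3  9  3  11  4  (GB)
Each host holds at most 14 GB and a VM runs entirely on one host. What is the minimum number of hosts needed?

Total = 11 + 10 + 9 + 9 + 8 + 4 + 4 + 3 + 3 + 3 + 2 + 1 + 1 = 68 GB.
Lower bound: ⌈68/14⌉ = 5 hosts.
A packing using 5 hosts:
  host 1: 11 + 3 = 14
  host 2: 10 + 4 = 14
  host 3: 9 + 4 + 1 = 14
  host 4: 9 + 3 + 2 = 14
  host 5: 8 + 3 + 1 = 12
This matches the lower bound, so 5 is optimal.

5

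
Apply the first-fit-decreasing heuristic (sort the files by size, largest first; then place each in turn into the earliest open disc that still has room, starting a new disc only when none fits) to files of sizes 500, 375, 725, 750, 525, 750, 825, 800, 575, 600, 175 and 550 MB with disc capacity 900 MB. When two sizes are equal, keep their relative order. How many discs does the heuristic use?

Sorted descending: 825, 800, 750, 750, 725, 600, 575, 550, 525, 500, 375, 175.
  825 → disc 1 (new)  [load 825/900]
  800 → disc 2 (new)  [load 800/900]
  750 → disc 3 (new)  [load 750/900]
  750 → disc 4 (new)  [load 750/900]
  725 → disc 5 (new)  [load 725/900]
  600 → disc 6 (new)  [load 600/900]
  575 → disc 7 (new)  [load 575/900]
  550 → disc 8 (new)  [load 550/900]
  525 → disc 9 (new)  [load 525/900]
  500 → disc 10 (new)  [load 500/900]
  375 → disc 9  [load 900/900]
  175 → disc 5  [load 900/900]
10 discs opened.

10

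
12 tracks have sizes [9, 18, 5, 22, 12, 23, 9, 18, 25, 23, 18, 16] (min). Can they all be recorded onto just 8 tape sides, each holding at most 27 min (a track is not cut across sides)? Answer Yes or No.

No

Total = 198 min; ⌈198/27⌉ = 8.
The bound of 8 does not rule out 8, but exhaustive search shows no assignment into 8 tape sides of capacity 27 min exists — the minimum is 9.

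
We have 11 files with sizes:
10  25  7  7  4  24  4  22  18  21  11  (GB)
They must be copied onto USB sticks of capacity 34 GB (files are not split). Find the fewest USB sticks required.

Total = 25 + 24 + 22 + 21 + 18 + 11 + 10 + 7 + 7 + 4 + 4 = 153 GB.
Lower bound: ⌈153/34⌉ = 5 USB sticks.
A packing using 5 USB sticks:
  USB stick 1: 25 + 7 = 32
  USB stick 2: 24 + 10 = 34
  USB stick 3: 22 + 11 = 33
  USB stick 4: 21 + 7 + 4 = 32
  USB stick 5: 18 + 4 = 22
This matches the lower bound, so 5 is optimal.

5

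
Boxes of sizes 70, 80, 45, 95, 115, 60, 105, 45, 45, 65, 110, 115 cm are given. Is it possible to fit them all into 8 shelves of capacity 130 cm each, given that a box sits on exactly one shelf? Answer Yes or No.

Total = 950 cm; ⌈950/130⌉ = 8.
The bound of 8 does not rule out 8, but exhaustive search shows no assignment into 8 shelves of capacity 130 cm exists — the minimum is 9.

No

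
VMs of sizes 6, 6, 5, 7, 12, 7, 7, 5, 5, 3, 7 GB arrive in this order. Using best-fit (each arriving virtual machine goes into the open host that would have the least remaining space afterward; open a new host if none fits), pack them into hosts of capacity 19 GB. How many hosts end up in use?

  6 → host 1 (new)  [load 6/19]
  6 → host 1  [load 12/19]
  5 → host 1  [load 17/19]
  7 → host 2 (new)  [load 7/19]
  12 → host 2  [load 19/19]
  7 → host 3 (new)  [load 7/19]
  7 → host 3  [load 14/19]
  5 → host 3  [load 19/19]
  5 → host 4 (new)  [load 5/19]
  3 → host 4  [load 8/19]
  7 → host 4  [load 15/19]
4 hosts opened.

4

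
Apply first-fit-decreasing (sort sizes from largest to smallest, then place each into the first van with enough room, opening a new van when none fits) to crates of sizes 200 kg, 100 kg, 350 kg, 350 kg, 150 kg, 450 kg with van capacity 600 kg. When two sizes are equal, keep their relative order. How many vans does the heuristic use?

3

Sorted descending: 450, 350, 350, 200, 150, 100.
  450 → van 1 (new)  [load 450/600]
  350 → van 2 (new)  [load 350/600]
  350 → van 3 (new)  [load 350/600]
  200 → van 2  [load 550/600]
  150 → van 1  [load 600/600]
  100 → van 3  [load 450/600]
3 vans opened.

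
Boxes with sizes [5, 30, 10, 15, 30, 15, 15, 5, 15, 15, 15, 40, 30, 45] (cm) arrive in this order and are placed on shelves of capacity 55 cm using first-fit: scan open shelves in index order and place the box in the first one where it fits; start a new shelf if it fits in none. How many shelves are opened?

  5 → shelf 1 (new)  [load 5/55]
  30 → shelf 1  [load 35/55]
  10 → shelf 1  [load 45/55]
  15 → shelf 2 (new)  [load 15/55]
  30 → shelf 2  [load 45/55]
  15 → shelf 3 (new)  [load 15/55]
  15 → shelf 3  [load 30/55]
  5 → shelf 1  [load 50/55]
  15 → shelf 3  [load 45/55]
  15 → shelf 4 (new)  [load 15/55]
  15 → shelf 4  [load 30/55]
  40 → shelf 5 (new)  [load 40/55]
  30 → shelf 6 (new)  [load 30/55]
  45 → shelf 7 (new)  [load 45/55]
7 shelves opened.

7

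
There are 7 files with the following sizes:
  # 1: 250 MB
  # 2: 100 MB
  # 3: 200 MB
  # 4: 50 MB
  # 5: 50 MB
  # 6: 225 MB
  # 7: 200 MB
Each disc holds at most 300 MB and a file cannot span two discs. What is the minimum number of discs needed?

Total = 250 + 225 + 200 + 200 + 100 + 50 + 50 = 1075 MB.
Lower bound: ⌈1075/300⌉ = 4 discs.
A packing using 4 discs:
  disc 1: 250 + 50 = 300
  disc 2: 225 + 50 = 275
  disc 3: 200 + 100 = 300
  disc 4: 200 = 200
This matches the lower bound, so 4 is optimal.

4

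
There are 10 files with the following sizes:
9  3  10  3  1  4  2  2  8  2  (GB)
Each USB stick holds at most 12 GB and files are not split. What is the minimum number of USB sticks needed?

4

Total = 10 + 9 + 8 + 4 + 3 + 3 + 2 + 2 + 2 + 1 = 44 GB.
Lower bound: ⌈44/12⌉ = 4 USB sticks.
A packing using 4 USB sticks:
  USB stick 1: 10 + 2 = 12
  USB stick 2: 9 + 3 = 12
  USB stick 3: 8 + 4 = 12
  USB stick 4: 3 + 2 + 2 + 1 = 8
This matches the lower bound, so 4 is optimal.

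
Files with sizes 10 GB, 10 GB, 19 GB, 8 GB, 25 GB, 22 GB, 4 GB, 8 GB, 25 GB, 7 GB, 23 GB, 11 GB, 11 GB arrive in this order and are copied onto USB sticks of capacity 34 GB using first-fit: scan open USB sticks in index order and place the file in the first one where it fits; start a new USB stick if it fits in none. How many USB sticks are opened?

6

  10 → USB stick 1 (new)  [load 10/34]
  10 → USB stick 1  [load 20/34]
  19 → USB stick 2 (new)  [load 19/34]
  8 → USB stick 1  [load 28/34]
  25 → USB stick 3 (new)  [load 25/34]
  22 → USB stick 4 (new)  [load 22/34]
  4 → USB stick 1  [load 32/34]
  8 → USB stick 2  [load 27/34]
  25 → USB stick 5 (new)  [load 25/34]
  7 → USB stick 2  [load 34/34]
  23 → USB stick 6 (new)  [load 23/34]
  11 → USB stick 4  [load 33/34]
  11 → USB stick 6  [load 34/34]
6 USB sticks opened.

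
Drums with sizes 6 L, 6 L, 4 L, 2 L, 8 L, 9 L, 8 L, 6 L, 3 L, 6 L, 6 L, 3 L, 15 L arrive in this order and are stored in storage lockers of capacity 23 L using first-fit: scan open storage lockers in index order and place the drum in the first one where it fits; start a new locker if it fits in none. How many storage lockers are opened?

4

  6 → locker 1 (new)  [load 6/23]
  6 → locker 1  [load 12/23]
  4 → locker 1  [load 16/23]
  2 → locker 1  [load 18/23]
  8 → locker 2 (new)  [load 8/23]
  9 → locker 2  [load 17/23]
  8 → locker 3 (new)  [load 8/23]
  6 → locker 2  [load 23/23]
  3 → locker 1  [load 21/23]
  6 → locker 3  [load 14/23]
  6 → locker 3  [load 20/23]
  3 → locker 3  [load 23/23]
  15 → locker 4 (new)  [load 15/23]
4 storage lockers opened.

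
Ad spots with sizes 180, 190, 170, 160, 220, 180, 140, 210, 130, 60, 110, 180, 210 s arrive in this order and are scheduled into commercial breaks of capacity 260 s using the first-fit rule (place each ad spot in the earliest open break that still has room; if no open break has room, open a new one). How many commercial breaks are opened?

11

  180 → break 1 (new)  [load 180/260]
  190 → break 2 (new)  [load 190/260]
  170 → break 3 (new)  [load 170/260]
  160 → break 4 (new)  [load 160/260]
  220 → break 5 (new)  [load 220/260]
  180 → break 6 (new)  [load 180/260]
  140 → break 7 (new)  [load 140/260]
  210 → break 8 (new)  [load 210/260]
  130 → break 9 (new)  [load 130/260]
  60 → break 1  [load 240/260]
  110 → break 7  [load 250/260]
  180 → break 10 (new)  [load 180/260]
  210 → break 11 (new)  [load 210/260]
11 commercial breaks opened.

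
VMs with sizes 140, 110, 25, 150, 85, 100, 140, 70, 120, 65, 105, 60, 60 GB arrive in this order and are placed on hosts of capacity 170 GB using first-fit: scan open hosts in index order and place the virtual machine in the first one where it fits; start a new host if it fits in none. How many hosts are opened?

8

  140 → host 1 (new)  [load 140/170]
  110 → host 2 (new)  [load 110/170]
  25 → host 1  [load 165/170]
  150 → host 3 (new)  [load 150/170]
  85 → host 4 (new)  [load 85/170]
  100 → host 5 (new)  [load 100/170]
  140 → host 6 (new)  [load 140/170]
  70 → host 4  [load 155/170]
  120 → host 7 (new)  [load 120/170]
  65 → host 5  [load 165/170]
  105 → host 8 (new)  [load 105/170]
  60 → host 2  [load 170/170]
  60 → host 8  [load 165/170]
8 hosts opened.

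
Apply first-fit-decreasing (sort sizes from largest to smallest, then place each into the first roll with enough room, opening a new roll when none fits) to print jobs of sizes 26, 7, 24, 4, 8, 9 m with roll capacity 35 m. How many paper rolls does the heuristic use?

3

Sorted descending: 26, 24, 9, 8, 7, 4.
  26 → roll 1 (new)  [load 26/35]
  24 → roll 2 (new)  [load 24/35]
  9 → roll 1  [load 35/35]
  8 → roll 2  [load 32/35]
  7 → roll 3 (new)  [load 7/35]
  4 → roll 3  [load 11/35]
3 paper rolls opened.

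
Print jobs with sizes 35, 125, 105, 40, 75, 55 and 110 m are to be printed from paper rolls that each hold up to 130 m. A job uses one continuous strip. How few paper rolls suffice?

5

Total = 125 + 110 + 105 + 75 + 55 + 40 + 35 = 545 m.
Lower bound: ⌈545/130⌉ = 5 paper rolls.
A packing using 5 paper rolls:
  roll 1: 125 = 125
  roll 2: 110 = 110
  roll 3: 105 = 105
  roll 4: 75 + 55 = 130
  roll 5: 40 + 35 = 75
This matches the lower bound, so 5 is optimal.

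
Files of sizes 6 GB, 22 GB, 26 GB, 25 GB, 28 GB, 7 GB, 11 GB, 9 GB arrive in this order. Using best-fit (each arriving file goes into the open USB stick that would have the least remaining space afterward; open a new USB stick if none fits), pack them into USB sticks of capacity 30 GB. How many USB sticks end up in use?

5

  6 → USB stick 1 (new)  [load 6/30]
  22 → USB stick 1  [load 28/30]
  26 → USB stick 2 (new)  [load 26/30]
  25 → USB stick 3 (new)  [load 25/30]
  28 → USB stick 4 (new)  [load 28/30]
  7 → USB stick 5 (new)  [load 7/30]
  11 → USB stick 5  [load 18/30]
  9 → USB stick 5  [load 27/30]
5 USB sticks opened.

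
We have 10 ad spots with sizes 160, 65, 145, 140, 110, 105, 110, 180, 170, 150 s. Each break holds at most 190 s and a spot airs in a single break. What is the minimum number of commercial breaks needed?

9

Total = 180 + 170 + 160 + 150 + 145 + 140 + 110 + 110 + 105 + 65 = 1335 s.
Lower bound: ⌈1335/190⌉ = 8 commercial breaks.
Also, 9 ad spots each exceed 95 s, and no two of those can share a break, so at least 9 commercial breaks are needed.
A packing using 9 commercial breaks:
  break 1: 180 = 180
  break 2: 170 = 170
  break 3: 160 = 160
  break 4: 150 = 150
  break 5: 145 = 145
  break 6: 140 = 140
  break 7: 110 + 65 = 175
  break 8: 110 = 110
  break 9: 105 = 105
This matches the lower bound, so 9 is optimal.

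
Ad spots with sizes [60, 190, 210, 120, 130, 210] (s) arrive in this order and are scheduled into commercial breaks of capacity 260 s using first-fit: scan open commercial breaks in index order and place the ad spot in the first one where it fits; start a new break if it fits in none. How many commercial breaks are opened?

  60 → break 1 (new)  [load 60/260]
  190 → break 1  [load 250/260]
  210 → break 2 (new)  [load 210/260]
  120 → break 3 (new)  [load 120/260]
  130 → break 3  [load 250/260]
  210 → break 4 (new)  [load 210/260]
4 commercial breaks opened.

4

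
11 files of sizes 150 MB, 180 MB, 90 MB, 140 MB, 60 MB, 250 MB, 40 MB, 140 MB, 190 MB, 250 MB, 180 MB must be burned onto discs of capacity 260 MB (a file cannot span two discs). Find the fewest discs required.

8

Total = 250 + 250 + 190 + 180 + 180 + 150 + 140 + 140 + 90 + 60 + 40 = 1670 MB.
Lower bound: ⌈1670/260⌉ = 7 discs.
Also, 8 files each exceed 130 MB, and no two of those can share a disc, so at least 8 discs are needed.
A packing using 8 discs:
  disc 1: 250 = 250
  disc 2: 250 = 250
  disc 3: 190 + 60 = 250
  disc 4: 180 + 40 = 220
  disc 5: 180 = 180
  disc 6: 150 + 90 = 240
  disc 7: 140 = 140
  disc 8: 140 = 140
This matches the lower bound, so 8 is optimal.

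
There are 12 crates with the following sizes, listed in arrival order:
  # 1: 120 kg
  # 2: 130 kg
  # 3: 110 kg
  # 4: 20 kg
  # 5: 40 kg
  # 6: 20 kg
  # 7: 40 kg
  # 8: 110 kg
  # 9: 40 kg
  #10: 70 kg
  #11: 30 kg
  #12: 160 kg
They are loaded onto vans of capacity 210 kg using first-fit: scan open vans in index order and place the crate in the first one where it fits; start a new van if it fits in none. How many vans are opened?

5

  120 → van 1 (new)  [load 120/210]
  130 → van 2 (new)  [load 130/210]
  110 → van 3 (new)  [load 110/210]
  20 → van 1  [load 140/210]
  40 → van 1  [load 180/210]
  20 → van 1  [load 200/210]
  40 → van 2  [load 170/210]
  110 → van 4 (new)  [load 110/210]
  40 → van 2  [load 210/210]
  70 → van 3  [load 180/210]
  30 → van 3  [load 210/210]
  160 → van 5 (new)  [load 160/210]
5 vans opened.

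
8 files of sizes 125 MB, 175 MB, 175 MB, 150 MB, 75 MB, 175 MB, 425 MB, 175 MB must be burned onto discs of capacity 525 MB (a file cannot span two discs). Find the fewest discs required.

3

Total = 425 + 175 + 175 + 175 + 175 + 150 + 125 + 75 = 1475 MB.
Lower bound: ⌈1475/525⌉ = 3 discs.
A packing using 3 discs:
  disc 1: 425 + 75 = 500
  disc 2: 175 + 175 + 175 = 525
  disc 3: 175 + 150 + 125 = 450
This matches the lower bound, so 3 is optimal.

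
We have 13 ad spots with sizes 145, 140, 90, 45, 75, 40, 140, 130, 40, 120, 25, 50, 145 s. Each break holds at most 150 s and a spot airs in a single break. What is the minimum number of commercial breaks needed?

9

Total = 145 + 145 + 140 + 140 + 130 + 120 + 90 + 75 + 50 + 45 + 40 + 40 + 25 = 1185 s.
Lower bound: ⌈1185/150⌉ = 8 commercial breaks.
A packing using 9 commercial breaks:
  break 1: 145 = 145
  break 2: 145 = 145
  break 3: 140 = 140
  break 4: 140 = 140
  break 5: 130 = 130
  break 6: 120 + 25 = 145
  break 7: 90 + 50 = 140
  break 8: 75 + 45 = 120
  break 9: 40 + 40 = 80
No arrangement into 8 commercial breaks stays within capacity, so 9 is optimal.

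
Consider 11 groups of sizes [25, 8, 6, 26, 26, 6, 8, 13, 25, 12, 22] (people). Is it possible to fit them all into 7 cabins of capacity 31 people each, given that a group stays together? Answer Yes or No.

A valid assignment using 7 cabins:
  cabin 1: 26 = 26
  cabin 2: 26 = 26
  cabin 3: 25 + 6 = 31
  cabin 4: 25 + 6 = 31
  cabin 5: 22 + 8 = 30
  cabin 6: 13 + 12 = 25
  cabin 7: 8 = 8
Every load is within 31 people, so 7 cabins suffice.

Yes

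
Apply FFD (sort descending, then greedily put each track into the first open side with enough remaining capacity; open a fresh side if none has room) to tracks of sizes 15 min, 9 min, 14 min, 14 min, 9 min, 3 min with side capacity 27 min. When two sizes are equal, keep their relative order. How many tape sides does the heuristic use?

Sorted descending: 15, 14, 14, 9, 9, 3.
  15 → side 1 (new)  [load 15/27]
  14 → side 2 (new)  [load 14/27]
  14 → side 3 (new)  [load 14/27]
  9 → side 1  [load 24/27]
  9 → side 2  [load 23/27]
  3 → side 1  [load 27/27]
3 tape sides opened.

3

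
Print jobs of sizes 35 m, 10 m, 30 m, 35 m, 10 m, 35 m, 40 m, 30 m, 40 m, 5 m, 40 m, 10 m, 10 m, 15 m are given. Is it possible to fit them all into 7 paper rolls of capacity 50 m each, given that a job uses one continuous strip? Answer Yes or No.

No

Total = 345 m; ⌈345/50⌉ = 7.
8 print jobs each exceed half the capacity and cannot share a roll, forcing at least 8 paper rolls.
At least 8 paper rolls are required, but only 7 are allowed.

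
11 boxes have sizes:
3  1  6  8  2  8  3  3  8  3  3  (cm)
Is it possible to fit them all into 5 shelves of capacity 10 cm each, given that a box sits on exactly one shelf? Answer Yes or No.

No

Total = 48 cm; ⌈48/10⌉ = 5.
The bound of 5 does not rule out 5, but exhaustive search shows no assignment into 5 shelves of capacity 10 cm exists — the minimum is 6.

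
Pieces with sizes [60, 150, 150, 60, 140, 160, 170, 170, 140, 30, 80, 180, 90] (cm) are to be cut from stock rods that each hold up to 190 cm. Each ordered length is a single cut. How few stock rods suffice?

10

Total = 180 + 170 + 170 + 160 + 150 + 150 + 140 + 140 + 90 + 80 + 60 + 60 + 30 = 1580 cm.
Lower bound: ⌈1580/190⌉ = 9 stock rods.
A packing using 10 stock rods:
  stock rod 1: 180 = 180
  stock rod 2: 170 = 170
  stock rod 3: 170 = 170
  stock rod 4: 160 + 30 = 190
  stock rod 5: 150 = 150
  stock rod 6: 150 = 150
  stock rod 7: 140 = 140
  stock rod 8: 140 = 140
  stock rod 9: 90 + 80 = 170
  stock rod 10: 60 + 60 = 120
No arrangement into 9 stock rods stays within capacity, so 10 is optimal.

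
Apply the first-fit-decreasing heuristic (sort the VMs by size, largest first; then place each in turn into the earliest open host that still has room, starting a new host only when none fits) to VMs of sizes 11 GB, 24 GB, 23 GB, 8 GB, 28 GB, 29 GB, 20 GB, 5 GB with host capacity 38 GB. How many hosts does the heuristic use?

5

Sorted descending: 29, 28, 24, 23, 20, 11, 8, 5.
  29 → host 1 (new)  [load 29/38]
  28 → host 2 (new)  [load 28/38]
  24 → host 3 (new)  [load 24/38]
  23 → host 4 (new)  [load 23/38]
  20 → host 5 (new)  [load 20/38]
  11 → host 3  [load 35/38]
  8 → host 1  [load 37/38]
  5 → host 2  [load 33/38]
5 hosts opened.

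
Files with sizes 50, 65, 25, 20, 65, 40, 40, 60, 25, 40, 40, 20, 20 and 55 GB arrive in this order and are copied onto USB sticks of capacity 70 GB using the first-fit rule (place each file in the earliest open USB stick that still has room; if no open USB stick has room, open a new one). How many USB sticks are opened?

9

  50 → USB stick 1 (new)  [load 50/70]
  65 → USB stick 2 (new)  [load 65/70]
  25 → USB stick 3 (new)  [load 25/70]
  20 → USB stick 1  [load 70/70]
  65 → USB stick 4 (new)  [load 65/70]
  40 → USB stick 3  [load 65/70]
  40 → USB stick 5 (new)  [load 40/70]
  60 → USB stick 6 (new)  [load 60/70]
  25 → USB stick 5  [load 65/70]
  40 → USB stick 7 (new)  [load 40/70]
  40 → USB stick 8 (new)  [load 40/70]
  20 → USB stick 7  [load 60/70]
  20 → USB stick 8  [load 60/70]
  55 → USB stick 9 (new)  [load 55/70]
9 USB sticks opened.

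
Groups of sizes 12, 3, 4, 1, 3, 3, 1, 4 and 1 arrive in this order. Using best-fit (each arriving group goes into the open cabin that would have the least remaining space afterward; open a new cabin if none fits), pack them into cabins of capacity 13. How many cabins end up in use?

3

  12 → cabin 1 (new)  [load 12/13]
  3 → cabin 2 (new)  [load 3/13]
  4 → cabin 2  [load 7/13]
  1 → cabin 1  [load 13/13]
  3 → cabin 2  [load 10/13]
  3 → cabin 2  [load 13/13]
  1 → cabin 3 (new)  [load 1/13]
  4 → cabin 3  [load 5/13]
  1 → cabin 3  [load 6/13]
3 cabins opened.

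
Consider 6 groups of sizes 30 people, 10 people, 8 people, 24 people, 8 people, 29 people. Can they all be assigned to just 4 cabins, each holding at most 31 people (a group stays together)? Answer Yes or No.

A valid assignment using 4 cabins:
  cabin 1: 30 = 30
  cabin 2: 29 = 29
  cabin 3: 24 = 24
  cabin 4: 10 + 8 + 8 = 26
Every load is within 31 people, so 4 cabins suffice.

Yes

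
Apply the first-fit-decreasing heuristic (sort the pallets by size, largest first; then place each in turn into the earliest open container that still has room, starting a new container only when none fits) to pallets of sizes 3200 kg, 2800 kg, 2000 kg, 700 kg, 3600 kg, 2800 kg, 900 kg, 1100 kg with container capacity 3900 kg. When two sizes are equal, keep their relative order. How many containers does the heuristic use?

5

Sorted descending: 3600, 3200, 2800, 2800, 2000, 1100, 900, 700.
  3600 → container 1 (new)  [load 3600/3900]
  3200 → container 2 (new)  [load 3200/3900]
  2800 → container 3 (new)  [load 2800/3900]
  2800 → container 4 (new)  [load 2800/3900]
  2000 → container 5 (new)  [load 2000/3900]
  1100 → container 3  [load 3900/3900]
  900 → container 4  [load 3700/3900]
  700 → container 2  [load 3900/3900]
5 containers opened.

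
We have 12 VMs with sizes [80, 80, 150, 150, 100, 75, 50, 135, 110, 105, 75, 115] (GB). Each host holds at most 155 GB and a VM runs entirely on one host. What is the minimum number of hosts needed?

9

Total = 150 + 150 + 135 + 115 + 110 + 105 + 100 + 80 + 80 + 75 + 75 + 50 = 1225 GB.
Lower bound: ⌈1225/155⌉ = 8 hosts.
Also, 9 VMs each exceed 155/2 GB, and no two of those can share a host, so at least 9 hosts are needed.
A packing using 9 hosts:
  host 1: 150 = 150
  host 2: 150 = 150
  host 3: 135 = 135
  host 4: 115 = 115
  host 5: 110 = 110
  host 6: 105 + 50 = 155
  host 7: 100 = 100
  host 8: 80 + 75 = 155
  host 9: 80 + 75 = 155
This matches the lower bound, so 9 is optimal.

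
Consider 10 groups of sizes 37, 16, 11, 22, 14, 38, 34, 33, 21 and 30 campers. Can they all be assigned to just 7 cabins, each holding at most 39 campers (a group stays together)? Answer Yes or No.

Total = 256 campers; ⌈256/39⌉ = 7.
The bound of 7 does not rule out 7, but exhaustive search shows no assignment into 7 cabins of capacity 39 campers exists — the minimum is 8.

No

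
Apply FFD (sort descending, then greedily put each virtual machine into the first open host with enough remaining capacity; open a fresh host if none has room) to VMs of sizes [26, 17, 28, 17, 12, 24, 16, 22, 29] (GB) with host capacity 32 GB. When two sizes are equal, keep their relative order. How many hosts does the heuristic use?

Sorted descending: 29, 28, 26, 24, 22, 17, 17, 16, 12.
  29 → host 1 (new)  [load 29/32]
  28 → host 2 (new)  [load 28/32]
  26 → host 3 (new)  [load 26/32]
  24 → host 4 (new)  [load 24/32]
  22 → host 5 (new)  [load 22/32]
  17 → host 6 (new)  [load 17/32]
  17 → host 7 (new)  [load 17/32]
  16 → host 8 (new)  [load 16/32]
  12 → host 6  [load 29/32]
8 hosts opened.

8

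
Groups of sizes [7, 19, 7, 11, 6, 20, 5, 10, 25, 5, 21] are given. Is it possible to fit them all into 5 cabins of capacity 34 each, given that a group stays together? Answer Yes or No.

A valid assignment using 5 cabins:
  cabin 1: 25 + 7 = 32
  cabin 2: 21 + 11 = 32
  cabin 3: 20 + 10 = 30
  cabin 4: 19 + 7 + 6 = 32
  cabin 5: 5 + 5 = 10
Every load is within 34, so 5 cabins suffice.

Yes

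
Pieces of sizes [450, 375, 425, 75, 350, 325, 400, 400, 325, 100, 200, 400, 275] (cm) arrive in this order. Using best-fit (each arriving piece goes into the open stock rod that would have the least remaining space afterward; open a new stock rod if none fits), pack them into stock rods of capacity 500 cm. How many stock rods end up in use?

10

  450 → stock rod 1 (new)  [load 450/500]
  375 → stock rod 2 (new)  [load 375/500]
  425 → stock rod 3 (new)  [load 425/500]
  75 → stock rod 3  [load 500/500]
  350 → stock rod 4 (new)  [load 350/500]
  325 → stock rod 5 (new)  [load 325/500]
  400 → stock rod 6 (new)  [load 400/500]
  400 → stock rod 7 (new)  [load 400/500]
  325 → stock rod 8 (new)  [load 325/500]
  100 → stock rod 6  [load 500/500]
  200 → stock rod 9 (new)  [load 200/500]
  400 → stock rod 10 (new)  [load 400/500]
  275 → stock rod 9  [load 475/500]
10 stock rods opened.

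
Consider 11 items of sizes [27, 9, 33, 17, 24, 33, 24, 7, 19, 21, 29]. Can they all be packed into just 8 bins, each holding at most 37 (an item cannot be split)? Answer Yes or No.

A valid assignment using 8 bins:
  bin 1: 33 = 33
  bin 2: 33 = 33
  bin 3: 29 + 7 = 36
  bin 4: 27 + 9 = 36
  bin 5: 24 = 24
  bin 6: 24 = 24
  bin 7: 21 = 21
  bin 8: 19 + 17 = 36
Every load is within 37, so 8 bins suffice.

Yes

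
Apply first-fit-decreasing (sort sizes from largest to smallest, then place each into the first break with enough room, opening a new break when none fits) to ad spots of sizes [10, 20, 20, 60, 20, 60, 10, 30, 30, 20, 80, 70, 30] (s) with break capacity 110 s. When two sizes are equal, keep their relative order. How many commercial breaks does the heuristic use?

Sorted descending: 80, 70, 60, 60, 30, 30, 30, 20, 20, 20, 20, 10, 10.
  80 → break 1 (new)  [load 80/110]
  70 → break 2 (new)  [load 70/110]
  60 → break 3 (new)  [load 60/110]
  60 → break 4 (new)  [load 60/110]
  30 → break 1  [load 110/110]
  30 → break 2  [load 100/110]
  30 → break 3  [load 90/110]
  20 → break 3  [load 110/110]
  20 → break 4  [load 80/110]
  20 → break 4  [load 100/110]
  20 → break 5 (new)  [load 20/110]
  10 → break 2  [load 110/110]
  10 → break 4  [load 110/110]
5 commercial breaks opened.

5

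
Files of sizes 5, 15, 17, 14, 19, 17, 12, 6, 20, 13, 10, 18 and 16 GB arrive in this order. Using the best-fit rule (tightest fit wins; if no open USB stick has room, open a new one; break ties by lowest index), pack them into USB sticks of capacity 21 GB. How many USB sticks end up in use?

  5 → USB stick 1 (new)  [load 5/21]
  15 → USB stick 1  [load 20/21]
  17 → USB stick 2 (new)  [load 17/21]
  14 → USB stick 3 (new)  [load 14/21]
  19 → USB stick 4 (new)  [load 19/21]
  17 → USB stick 5 (new)  [load 17/21]
  12 → USB stick 6 (new)  [load 12/21]
  6 → USB stick 3  [load 20/21]
  20 → USB stick 7 (new)  [load 20/21]
  13 → USB stick 8 (new)  [load 13/21]
  10 → USB stick 9 (new)  [load 10/21]
  18 → USB stick 10 (new)  [load 18/21]
  16 → USB stick 11 (new)  [load 16/21]
11 USB sticks opened.

11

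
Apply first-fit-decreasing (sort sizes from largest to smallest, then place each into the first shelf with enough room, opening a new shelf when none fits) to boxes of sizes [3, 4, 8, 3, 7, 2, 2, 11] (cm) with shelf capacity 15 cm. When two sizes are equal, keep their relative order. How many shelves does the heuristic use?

Sorted descending: 11, 8, 7, 4, 3, 3, 2, 2.
  11 → shelf 1 (new)  [load 11/15]
  8 → shelf 2 (new)  [load 8/15]
  7 → shelf 2  [load 15/15]
  4 → shelf 1  [load 15/15]
  3 → shelf 3 (new)  [load 3/15]
  3 → shelf 3  [load 6/15]
  2 → shelf 3  [load 8/15]
  2 → shelf 3  [load 10/15]
3 shelves opened.

3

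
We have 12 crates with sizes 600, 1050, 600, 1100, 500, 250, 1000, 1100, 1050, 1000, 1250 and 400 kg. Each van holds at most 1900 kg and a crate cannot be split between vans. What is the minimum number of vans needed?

7

Total = 1250 + 1100 + 1100 + 1050 + 1050 + 1000 + 1000 + 600 + 600 + 500 + 400 + 250 = 9900 kg.
Lower bound: ⌈9900/1900⌉ = 6 vans.
Also, 7 crates each exceed 950 kg, and no two of those can share a van, so at least 7 vans are needed.
A packing using 7 vans:
  van 1: 1250 + 600 = 1850
  van 2: 1100 + 600 = 1700
  van 3: 1100 + 500 + 250 = 1850
  van 4: 1050 + 400 = 1450
  van 5: 1050 = 1050
  van 6: 1000 = 1000
  van 7: 1000 = 1000
This matches the lower bound, so 7 is optimal.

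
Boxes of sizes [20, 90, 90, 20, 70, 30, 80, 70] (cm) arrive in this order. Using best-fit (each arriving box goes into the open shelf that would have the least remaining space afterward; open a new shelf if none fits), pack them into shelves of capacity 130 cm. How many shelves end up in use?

  20 → shelf 1 (new)  [load 20/130]
  90 → shelf 1  [load 110/130]
  90 → shelf 2 (new)  [load 90/130]
  20 → shelf 1  [load 130/130]
  70 → shelf 3 (new)  [load 70/130]
  30 → shelf 2  [load 120/130]
  80 → shelf 4 (new)  [load 80/130]
  70 → shelf 5 (new)  [load 70/130]
5 shelves opened.

5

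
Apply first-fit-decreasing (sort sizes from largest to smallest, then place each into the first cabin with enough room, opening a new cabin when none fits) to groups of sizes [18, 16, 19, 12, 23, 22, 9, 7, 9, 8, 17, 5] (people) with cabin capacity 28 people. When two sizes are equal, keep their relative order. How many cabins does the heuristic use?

7

Sorted descending: 23, 22, 19, 18, 17, 16, 12, 9, 9, 8, 7, 5.
  23 → cabin 1 (new)  [load 23/28]
  22 → cabin 2 (new)  [load 22/28]
  19 → cabin 3 (new)  [load 19/28]
  18 → cabin 4 (new)  [load 18/28]
  17 → cabin 5 (new)  [load 17/28]
  16 → cabin 6 (new)  [load 16/28]
  12 → cabin 6  [load 28/28]
  9 → cabin 3  [load 28/28]
  9 → cabin 4  [load 27/28]
  8 → cabin 5  [load 25/28]
  7 → cabin 7 (new)  [load 7/28]
  5 → cabin 1  [load 28/28]
7 cabins opened.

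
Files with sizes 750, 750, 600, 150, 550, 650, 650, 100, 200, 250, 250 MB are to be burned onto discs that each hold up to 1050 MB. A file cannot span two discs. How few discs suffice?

Total = 750 + 750 + 650 + 650 + 600 + 550 + 250 + 250 + 200 + 150 + 100 = 4900 MB.
Lower bound: ⌈4900/1050⌉ = 5 discs.
Also, 6 files each exceed 525 MB, and no two of those can share a disc, so at least 6 discs are needed.
A packing using 6 discs:
  disc 1: 750 + 250 = 1000
  disc 2: 750 + 250 = 1000
  disc 3: 650 + 200 + 150 = 1000
  disc 4: 650 + 100 = 750
  disc 5: 600 = 600
  disc 6: 550 = 550
This matches the lower bound, so 6 is optimal.

6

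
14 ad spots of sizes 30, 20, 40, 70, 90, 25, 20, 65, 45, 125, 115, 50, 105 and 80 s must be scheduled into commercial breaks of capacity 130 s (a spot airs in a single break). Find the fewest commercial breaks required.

Total = 125 + 115 + 105 + 90 + 80 + 70 + 65 + 50 + 45 + 40 + 30 + 25 + 20 + 20 = 880 s.
Lower bound: ⌈880/130⌉ = 7 commercial breaks.
A packing using 7 commercial breaks:
  break 1: 125 = 125
  break 2: 115 = 115
  break 3: 105 + 25 = 130
  break 4: 90 + 40 = 130
  break 5: 80 + 50 = 130
  break 6: 70 + 30 + 20 = 120
  break 7: 65 + 45 + 20 = 130
This matches the lower bound, so 7 is optimal.

7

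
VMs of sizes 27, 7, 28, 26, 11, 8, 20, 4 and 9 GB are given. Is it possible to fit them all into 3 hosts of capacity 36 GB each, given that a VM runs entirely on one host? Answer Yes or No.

Total = 140 GB; ⌈140/36⌉ = 4.
At least 4 hosts are required, but only 3 are allowed.

No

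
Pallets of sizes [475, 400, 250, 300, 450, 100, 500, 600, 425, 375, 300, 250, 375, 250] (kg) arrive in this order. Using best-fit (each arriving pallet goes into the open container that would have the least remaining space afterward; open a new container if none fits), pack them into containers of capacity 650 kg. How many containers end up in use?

  475 → container 1 (new)  [load 475/650]
  400 → container 2 (new)  [load 400/650]
  250 → container 2  [load 650/650]
  300 → container 3 (new)  [load 300/650]
  450 → container 4 (new)  [load 450/650]
  100 → container 1  [load 575/650]
  500 → container 5 (new)  [load 500/650]
  600 → container 6 (new)  [load 600/650]
  425 → container 7 (new)  [load 425/650]
  375 → container 8 (new)  [load 375/650]
  300 → container 3  [load 600/650]
  250 → container 8  [load 625/650]
  375 → container 9 (new)  [load 375/650]
  250 → container 9  [load 625/650]
9 containers opened.

9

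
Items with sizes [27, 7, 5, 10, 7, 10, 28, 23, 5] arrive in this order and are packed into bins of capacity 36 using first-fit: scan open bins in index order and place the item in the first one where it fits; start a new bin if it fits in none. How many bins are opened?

  27 → bin 1 (new)  [load 27/36]
  7 → bin 1  [load 34/36]
  5 → bin 2 (new)  [load 5/36]
  10 → bin 2  [load 15/36]
  7 → bin 2  [load 22/36]
  10 → bin 2  [load 32/36]
  28 → bin 3 (new)  [load 28/36]
  23 → bin 4 (new)  [load 23/36]
  5 → bin 3  [load 33/36]
4 bins opened.

4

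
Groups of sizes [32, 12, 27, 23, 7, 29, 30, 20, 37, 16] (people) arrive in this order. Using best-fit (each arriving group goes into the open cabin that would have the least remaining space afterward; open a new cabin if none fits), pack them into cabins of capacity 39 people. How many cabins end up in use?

  32 → cabin 1 (new)  [load 32/39]
  12 → cabin 2 (new)  [load 12/39]
  27 → cabin 2  [load 39/39]
  23 → cabin 3 (new)  [load 23/39]
  7 → cabin 1  [load 39/39]
  29 → cabin 4 (new)  [load 29/39]
  30 → cabin 5 (new)  [load 30/39]
  20 → cabin 6 (new)  [load 20/39]
  37 → cabin 7 (new)  [load 37/39]
  16 → cabin 3  [load 39/39]
7 cabins opened.

7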